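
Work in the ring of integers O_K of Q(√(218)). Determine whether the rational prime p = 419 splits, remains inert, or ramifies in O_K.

split

d = 218 ≡ 2 (mod 4), so O_K = ℤ[√218] and disc(K) = 4d = 872.
419 ∤ 872, so 419 is unramified.
Legendre symbol by Euler's criterion: (218/419) ≡ 218^209 ≡ 1 (mod 419), i.e. (218/419) = 1.
d is a quadratic residue mod p, hence 419 splits in O_K.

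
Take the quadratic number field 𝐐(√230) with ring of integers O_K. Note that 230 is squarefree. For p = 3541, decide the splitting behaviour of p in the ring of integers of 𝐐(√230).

d = 230 ≡ 2 (mod 4), so O_K = ℤ[√230] and disc(K) = 4d = 920.
3541 ∤ 920, so 3541 is unramified.
Euler's criterion: 230^1770 mod 3541 = 1. Thus (230|3541) = 1.
d is a quadratic residue mod p, hence 3541 splits in O_K.

p splits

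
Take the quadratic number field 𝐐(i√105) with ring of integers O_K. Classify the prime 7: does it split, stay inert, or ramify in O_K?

d = -105 ≡ 3 (mod 4), so O_K = ℤ[√-105] and disc(K) = 4d = -420.
disc(K) = -420 = 7·(-60), so p = 7 is ramified.

p ramifies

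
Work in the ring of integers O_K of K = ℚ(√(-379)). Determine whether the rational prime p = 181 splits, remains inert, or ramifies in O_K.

Since -379 ≡ 1 mod 4, the ring of integers is ℤ[(1+√-379)/2] with discriminant -379.
disc(K) = -379 is not divisible by 181; 181 is unramified.
(-379/181) = 164^90 mod 181 = 180, giving Legendre symbol -1.
Legendre symbol -1 ⇒ 181 is inert.

181 remains inert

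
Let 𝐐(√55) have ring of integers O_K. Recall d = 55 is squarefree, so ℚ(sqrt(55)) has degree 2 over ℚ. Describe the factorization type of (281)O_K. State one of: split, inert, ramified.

55 mod 4 = 3, hence disc K = 4·55 = 220 and O_K = ℤ[√55].
disc(K) = 220 is not divisible by 281; 281 is unramified.
Legendre symbol by Euler's criterion: (55/281) ≡ 55^140 ≡ 280 (mod 281), i.e. (55/281) = -1.
Legendre symbol -1 ⇒ 281 is inert.

281 remains inert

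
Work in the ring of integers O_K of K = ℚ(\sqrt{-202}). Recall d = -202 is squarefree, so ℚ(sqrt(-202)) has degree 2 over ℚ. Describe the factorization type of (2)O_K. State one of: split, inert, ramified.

2 is ramified

Since -202 ≢ 1 mod 4, the ring of integers is ℤ[√-202] with discriminant 4·(-202) = -808.
Ramification test: 2 | -808. The prime 2 ramifies in K.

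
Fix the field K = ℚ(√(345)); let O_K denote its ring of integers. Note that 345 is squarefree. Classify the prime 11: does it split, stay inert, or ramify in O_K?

split — (11) = 𝔭₁𝔭₂ with 𝔭₁ ≠ 𝔭₂

345 mod 4 = 1, hence disc K = 345 and O_K = ℤ[(1+√345)/2].
11 ∤ 345, so 11 is unramified.
(345/11) = 4^5 mod 11 = 1, giving Legendre symbol 1.
Legendre symbol 1 ⇒ 11 is split.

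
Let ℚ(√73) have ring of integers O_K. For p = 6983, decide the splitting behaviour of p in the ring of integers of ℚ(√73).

splits completely

d = 73 ≡ 1 (mod 4), so O_K = ℤ[(1+√73)/2] and disc(K) = d = 73.
6983 ∤ 73, so 6983 is unramified.
Legendre symbol by Euler's criterion: (73/6983) ≡ 73^3491 ≡ 1 (mod 6983), i.e. (73/6983) = 1.
Legendre symbol 1 ⇒ 6983 is split.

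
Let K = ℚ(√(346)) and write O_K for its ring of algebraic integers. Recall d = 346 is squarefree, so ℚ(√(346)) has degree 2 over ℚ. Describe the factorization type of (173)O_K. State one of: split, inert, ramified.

ramifies in O_K

346 mod 4 = 2, hence disc K = 4·346 = 1384 and O_K = ℤ[√346].
173 divides disc(K) = 1384, so 173 ramifies.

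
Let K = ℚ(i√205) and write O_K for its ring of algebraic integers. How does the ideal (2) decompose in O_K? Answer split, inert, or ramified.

ramified

-205 mod 4 = 3, hence disc K = 4·(-205) = -820 and O_K = ℤ[√-205].
Ramification test: 2 | -820. The prime 2 ramifies in K.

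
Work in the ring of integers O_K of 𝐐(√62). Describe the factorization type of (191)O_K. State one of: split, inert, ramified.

62 mod 4 = 2, hence disc K = 4·62 = 248 and O_K = ℤ[√62].
Since gcd(191, 248) = 1 the prime 191 does not ramify.
Legendre symbol by Euler's criterion: (62/191) ≡ 62^95 ≡ 190 (mod 191), i.e. (62/191) = -1.
(62/191) = -1, so 191 is inert.

p is inert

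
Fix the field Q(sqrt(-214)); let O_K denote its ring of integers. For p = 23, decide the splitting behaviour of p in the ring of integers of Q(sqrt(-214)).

splits completely

Since -214 ≢ 1 mod 4, the ring of integers is ℤ[√-214] with discriminant 4·(-214) = -856.
23 ∤ -856, so 23 is unramified.
Euler's criterion: (-214)^11 mod 23 = 1. Thus (-214|23) = 1.
Legendre symbol 1 ⇒ 23 is split.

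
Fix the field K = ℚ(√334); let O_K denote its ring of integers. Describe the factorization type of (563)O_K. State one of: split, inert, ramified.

Since 334 ≢ 1 mod 4, the ring of integers is ℤ[√334] with discriminant 4·334 = 1336.
disc(K) = 1336 is not divisible by 563; 563 is unramified.
Euler's criterion: 334^281 mod 563 = 1. Thus (334|563) = 1.
Legendre symbol 1 ⇒ 563 is split.

split — (563) = 𝔭₁𝔭₂ with 𝔭₁ ≠ 𝔭₂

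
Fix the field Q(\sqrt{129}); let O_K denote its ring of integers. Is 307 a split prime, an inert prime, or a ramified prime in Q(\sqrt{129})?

split

129 mod 4 = 1, hence disc K = 129 and O_K = ℤ[(1+√129)/2].
Since gcd(307, 129) = 1 the prime 307 does not ramify.
Euler's criterion: 129^153 mod 307 = 1. Thus (129|307) = 1.
(129/307) = 1, so 307 splits.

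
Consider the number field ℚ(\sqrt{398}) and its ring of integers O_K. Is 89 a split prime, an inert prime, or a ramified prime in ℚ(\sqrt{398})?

d = 398 ≡ 2 (mod 4), so O_K = ℤ[√398] and disc(K) = 4d = 1592.
89 ∤ 1592, so 89 is unramified.
Euler's criterion: 398^44 mod 89 = 1. Thus (398|89) = 1.
d is a quadratic residue mod p, hence 89 splits in O_K.

split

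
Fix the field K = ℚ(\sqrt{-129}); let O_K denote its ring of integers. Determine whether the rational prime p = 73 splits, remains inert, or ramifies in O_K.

Since -129 ≢ 1 mod 4, the ring of integers is ℤ[√-129] with discriminant 4·(-129) = -516.
disc(K) = -516 is not divisible by 73; 73 is unramified.
Compute (-129/73) via Euler: 17^((73-1)/2) mod 73 = 72, so (-129/73) = -1.
d is a non-residue mod p, hence 73 remains inert in O_K.

p is inert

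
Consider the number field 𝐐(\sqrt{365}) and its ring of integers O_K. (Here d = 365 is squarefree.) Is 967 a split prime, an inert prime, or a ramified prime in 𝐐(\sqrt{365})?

Since 365 ≡ 1 mod 4, the ring of integers is ℤ[(1+√365)/2] with discriminant 365.
967 ∤ 365, so 967 is unramified.
Legendre symbol by Euler's criterion: (365/967) ≡ 365^483 ≡ 966 (mod 967), i.e. (365/967) = -1.
Legendre symbol -1 ⇒ 967 is inert.

inert — (967) stays prime in O_K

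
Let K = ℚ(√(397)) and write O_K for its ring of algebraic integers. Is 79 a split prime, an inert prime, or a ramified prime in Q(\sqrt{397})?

split

Since 397 ≡ 1 mod 4, the ring of integers is ℤ[(1+√397)/2] with discriminant 397.
Since gcd(79, 397) = 1 the prime 79 does not ramify.
(397/79) = 2^39 mod 79 = 1, giving Legendre symbol 1.
(397/79) = 1, so 79 splits.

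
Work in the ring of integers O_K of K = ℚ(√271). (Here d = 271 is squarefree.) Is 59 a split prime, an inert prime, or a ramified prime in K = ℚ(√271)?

splits completely

Since 271 ≢ 1 mod 4, the ring of integers is ℤ[√271] with discriminant 4·271 = 1084.
disc(K) = 1084 is not divisible by 59; 59 is unramified.
(271/59) = 35^29 mod 59 = 1, giving Legendre symbol 1.
(271/59) = 1, so 59 splits.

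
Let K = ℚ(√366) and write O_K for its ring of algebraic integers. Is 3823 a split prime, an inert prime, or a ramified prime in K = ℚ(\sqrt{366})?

inert — (3823) stays prime in O_K

366 mod 4 = 2, hence disc K = 4·366 = 1464 and O_K = ℤ[√366].
disc(K) = 1464 is not divisible by 3823; 3823 is unramified.
Legendre symbol by Euler's criterion: (366/3823) ≡ 366^1911 ≡ 3822 (mod 3823), i.e. (366/3823) = -1.
(366/3823) = -1, so 3823 is inert.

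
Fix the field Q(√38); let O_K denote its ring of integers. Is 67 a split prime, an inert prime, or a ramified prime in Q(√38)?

Since 38 ≢ 1 mod 4, the ring of integers is ℤ[√38] with discriminant 4·38 = 152.
67 ∤ 152, so 67 is unramified.
Legendre symbol by Euler's criterion: (38/67) ≡ 38^33 ≡ 66 (mod 67), i.e. (38/67) = -1.
d is a non-residue mod p, hence 67 remains inert in O_K.

67 remains inert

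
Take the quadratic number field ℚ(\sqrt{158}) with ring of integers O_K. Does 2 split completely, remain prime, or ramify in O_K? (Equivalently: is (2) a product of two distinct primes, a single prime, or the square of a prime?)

2 is ramified

d = 158 ≡ 2 (mod 4), so O_K = ℤ[√158] and disc(K) = 4d = 632.
Ramification test: 2 | 632. The prime 2 ramifies in K.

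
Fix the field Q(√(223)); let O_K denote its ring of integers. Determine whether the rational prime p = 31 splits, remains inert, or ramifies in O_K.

Since 223 ≢ 1 mod 4, the ring of integers is ℤ[√223] with discriminant 4·223 = 892.
disc(K) = 892 is not divisible by 31; 31 is unramified.
Legendre symbol by Euler's criterion: (223/31) ≡ 223^15 ≡ 30 (mod 31), i.e. (223/31) = -1.
Legendre symbol -1 ⇒ 31 is inert.

p is inert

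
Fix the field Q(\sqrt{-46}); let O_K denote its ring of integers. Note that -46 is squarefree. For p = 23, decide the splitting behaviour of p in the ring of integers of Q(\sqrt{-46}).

p ramifies

-46 mod 4 = 2, hence disc K = 4·(-46) = -184 and O_K = ℤ[√-46].
23 divides disc(K) = -184, so 23 ramifies.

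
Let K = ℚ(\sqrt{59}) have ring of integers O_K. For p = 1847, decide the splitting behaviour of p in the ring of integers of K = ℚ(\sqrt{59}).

Since 59 ≢ 1 mod 4, the ring of integers is ℤ[√59] with discriminant 4·59 = 236.
1847 ∤ 236, so 1847 is unramified.
Euler's criterion: 59^923 mod 1847 = 1. Thus (59|1847) = 1.
d is a quadratic residue mod p, hence 1847 splits in O_K.

split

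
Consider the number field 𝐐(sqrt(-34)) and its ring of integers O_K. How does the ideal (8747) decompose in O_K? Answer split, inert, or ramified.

splits completely

Since -34 ≢ 1 mod 4, the ring of integers is ℤ[√-34] with discriminant 4·(-34) = -136.
8747 ∤ -136, so 8747 is unramified.
Compute (-34/8747) via Euler: 8713^((8747-1)/2) mod 8747 = 1, so (-34/8747) = 1.
(-34/8747) = 1, so 8747 splits.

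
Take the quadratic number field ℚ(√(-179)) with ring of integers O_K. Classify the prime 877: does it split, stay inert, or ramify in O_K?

d = -179 ≡ 1 (mod 4), so O_K = ℤ[(1+√-179)/2] and disc(K) = d = -179.
Since gcd(877, -179) = 1 the prime 877 does not ramify.
Compute (-179/877) via Euler: 698^((877-1)/2) mod 877 = 1, so (-179/877) = 1.
(-179/877) = 1, so 877 splits.

p splits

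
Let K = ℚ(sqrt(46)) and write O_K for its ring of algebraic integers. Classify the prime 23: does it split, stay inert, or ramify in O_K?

d = 46 ≡ 2 (mod 4), so O_K = ℤ[√46] and disc(K) = 4d = 184.
Ramification test: 23 | 184. The prime 23 ramifies in K.

p ramifies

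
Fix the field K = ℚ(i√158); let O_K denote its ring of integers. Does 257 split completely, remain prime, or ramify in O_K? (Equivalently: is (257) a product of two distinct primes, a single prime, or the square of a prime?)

p splits

d = -158 ≡ 2 (mod 4), so O_K = ℤ[√-158] and disc(K) = 4d = -632.
disc(K) = -632 is not divisible by 257; 257 is unramified.
Euler's criterion: (-158)^128 mod 257 = 1. Thus (-158|257) = 1.
d is a quadratic residue mod p, hence 257 splits in O_K.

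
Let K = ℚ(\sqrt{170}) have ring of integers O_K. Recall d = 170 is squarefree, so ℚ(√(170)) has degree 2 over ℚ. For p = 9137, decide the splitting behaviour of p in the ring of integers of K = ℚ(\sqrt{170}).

inert — (9137) stays prime in O_K

Since 170 ≢ 1 mod 4, the ring of integers is ℤ[√170] with discriminant 4·170 = 680.
disc(K) = 680 is not divisible by 9137; 9137 is unramified.
(170/9137) = 170^4568 mod 9137 = 9136, giving Legendre symbol -1.
(170/9137) = -1, so 9137 is inert.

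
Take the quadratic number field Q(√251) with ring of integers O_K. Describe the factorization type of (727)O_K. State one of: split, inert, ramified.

p is inert

d = 251 ≡ 3 (mod 4), so O_K = ℤ[√251] and disc(K) = 4d = 1004.
727 ∤ 1004, so 727 is unramified.
(251/727) = 251^363 mod 727 = 726, giving Legendre symbol -1.
(251/727) = -1, so 727 is inert.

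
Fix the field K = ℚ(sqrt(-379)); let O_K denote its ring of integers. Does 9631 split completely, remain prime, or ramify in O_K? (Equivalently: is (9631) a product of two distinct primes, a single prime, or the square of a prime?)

d = -379 ≡ 1 (mod 4), so O_K = ℤ[(1+√-379)/2] and disc(K) = d = -379.
disc(K) = -379 is not divisible by 9631; 9631 is unramified.
(-379/9631) = 9252^4815 mod 9631 = 1, giving Legendre symbol 1.
Legendre symbol 1 ⇒ 9631 is split.

splits completely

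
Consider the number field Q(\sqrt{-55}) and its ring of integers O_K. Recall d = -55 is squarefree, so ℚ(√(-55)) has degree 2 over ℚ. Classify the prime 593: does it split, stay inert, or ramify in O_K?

-55 mod 4 = 1, hence disc K = -55 and O_K = ℤ[(1+√-55)/2].
Since gcd(593, -55) = 1 the prime 593 does not ramify.
Compute (-55/593) via Euler: 538^((593-1)/2) mod 593 = 1, so (-55/593) = 1.
(-55/593) = 1, so 593 splits.

p splits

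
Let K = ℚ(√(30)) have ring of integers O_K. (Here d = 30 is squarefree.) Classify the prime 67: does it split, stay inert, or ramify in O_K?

30 mod 4 = 2, hence disc K = 4·30 = 120 and O_K = ℤ[√30].
67 ∤ 120, so 67 is unramified.
(30/67) = 30^33 mod 67 = 66, giving Legendre symbol -1.
Legendre symbol -1 ⇒ 67 is inert.

remains prime (inert)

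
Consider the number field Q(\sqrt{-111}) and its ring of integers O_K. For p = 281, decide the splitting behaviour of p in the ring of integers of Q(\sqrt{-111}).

Since -111 ≡ 1 mod 4, the ring of integers is ℤ[(1+√-111)/2] with discriminant -111.
disc(K) = -111 is not divisible by 281; 281 is unramified.
Legendre symbol by Euler's criterion: (-111/281) ≡ (-111)^140 ≡ 1 (mod 281), i.e. (-111/281) = 1.
Legendre symbol 1 ⇒ 281 is split.

splits completely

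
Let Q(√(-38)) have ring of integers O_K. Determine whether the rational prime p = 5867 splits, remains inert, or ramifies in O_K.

split — (5867) = 𝔭₁𝔭₂ with 𝔭₁ ≠ 𝔭₂

Since -38 ≢ 1 mod 4, the ring of integers is ℤ[√-38] with discriminant 4·(-38) = -152.
5867 ∤ -152, so 5867 is unramified.
Euler's criterion: (-38)^2933 mod 5867 = 1. Thus (-38|5867) = 1.
d is a quadratic residue mod p, hence 5867 splits in O_K.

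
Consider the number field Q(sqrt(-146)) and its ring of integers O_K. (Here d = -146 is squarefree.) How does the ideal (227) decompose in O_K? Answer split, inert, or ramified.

Since -146 ≢ 1 mod 4, the ring of integers is ℤ[√-146] with discriminant 4·(-146) = -584.
Since gcd(227, -584) = 1 the prime 227 does not ramify.
Legendre symbol by Euler's criterion: (-146/227) ≡ (-146)^113 ≡ 1 (mod 227), i.e. (-146/227) = 1.
d is a quadratic residue mod p, hence 227 splits in O_K.

splits completely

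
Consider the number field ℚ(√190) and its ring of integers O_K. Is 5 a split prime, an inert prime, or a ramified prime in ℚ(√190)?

ramifies in O_K

190 mod 4 = 2, hence disc K = 4·190 = 760 and O_K = ℤ[√190].
disc(K) = 760 = 5·152, so p = 5 is ramified.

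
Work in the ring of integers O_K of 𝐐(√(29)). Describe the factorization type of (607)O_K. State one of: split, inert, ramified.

Since 29 ≡ 1 mod 4, the ring of integers is ℤ[(1+√29)/2] with discriminant 29.
Since gcd(607, 29) = 1 the prime 607 does not ramify.
Compute (29/607) via Euler: 29^((607-1)/2) mod 607 = 606, so (29/607) = -1.
Legendre symbol -1 ⇒ 607 is inert.

inert — (607) stays prime in O_K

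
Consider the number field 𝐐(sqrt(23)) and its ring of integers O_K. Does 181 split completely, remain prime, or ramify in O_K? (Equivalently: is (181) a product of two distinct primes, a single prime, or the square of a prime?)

23 mod 4 = 3, hence disc K = 4·23 = 92 and O_K = ℤ[√23].
disc(K) = 92 is not divisible by 181; 181 is unramified.
(23/181) = 23^90 mod 181 = 180, giving Legendre symbol -1.
Legendre symbol -1 ⇒ 181 is inert.

remains prime (inert)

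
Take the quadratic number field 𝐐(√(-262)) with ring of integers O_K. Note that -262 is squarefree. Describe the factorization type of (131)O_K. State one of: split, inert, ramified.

d = -262 ≡ 2 (mod 4), so O_K = ℤ[√-262] and disc(K) = 4d = -1048.
disc(K) = -1048 = 131·(-8), so p = 131 is ramified.

ramifies in O_K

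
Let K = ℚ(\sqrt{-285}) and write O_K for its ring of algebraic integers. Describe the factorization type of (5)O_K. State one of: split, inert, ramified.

ramified

-285 mod 4 = 3, hence disc K = 4·(-285) = -1140 and O_K = ℤ[√-285].
Ramification test: 5 | -1140. The prime 5 ramifies in K.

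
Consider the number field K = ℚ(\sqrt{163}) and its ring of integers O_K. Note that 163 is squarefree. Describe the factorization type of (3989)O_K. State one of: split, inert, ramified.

3989 splits in O_K

Since 163 ≢ 1 mod 4, the ring of integers is ℤ[√163] with discriminant 4·163 = 652.
disc(K) = 652 is not divisible by 3989; 3989 is unramified.
Euler's criterion: 163^1994 mod 3989 = 1. Thus (163|3989) = 1.
d is a quadratic residue mod p, hence 3989 splits in O_K.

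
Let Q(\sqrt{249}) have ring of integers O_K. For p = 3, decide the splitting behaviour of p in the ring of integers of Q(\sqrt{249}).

ramified

d = 249 ≡ 1 (mod 4), so O_K = ℤ[(1+√249)/2] and disc(K) = d = 249.
3 divides disc(K) = 249, so 3 ramifies.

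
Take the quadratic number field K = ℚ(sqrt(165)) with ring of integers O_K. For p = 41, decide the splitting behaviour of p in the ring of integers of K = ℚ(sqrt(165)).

d = 165 ≡ 1 (mod 4), so O_K = ℤ[(1+√165)/2] and disc(K) = d = 165.
disc(K) = 165 is not divisible by 41; 41 is unramified.
(165/41) = 1^20 mod 41 = 1, giving Legendre symbol 1.
Legendre symbol 1 ⇒ 41 is split.

p splits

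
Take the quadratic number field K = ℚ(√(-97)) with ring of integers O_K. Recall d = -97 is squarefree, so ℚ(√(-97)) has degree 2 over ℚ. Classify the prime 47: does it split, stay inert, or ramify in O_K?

inert — (47) stays prime in O_K

-97 mod 4 = 3, hence disc K = 4·(-97) = -388 and O_K = ℤ[√-97].
47 ∤ -388, so 47 is unramified.
Compute (-97/47) via Euler: 44^((47-1)/2) mod 47 = 46, so (-97/47) = -1.
(-97/47) = -1, so 47 is inert.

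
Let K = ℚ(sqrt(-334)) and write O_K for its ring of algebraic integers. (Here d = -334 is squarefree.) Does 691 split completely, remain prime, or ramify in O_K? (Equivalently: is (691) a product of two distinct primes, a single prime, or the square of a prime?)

691 splits in O_K

Since -334 ≢ 1 mod 4, the ring of integers is ℤ[√-334] with discriminant 4·(-334) = -1336.
691 ∤ -1336, so 691 is unramified.
Euler's criterion: (-334)^345 mod 691 = 1. Thus (-334|691) = 1.
Legendre symbol 1 ⇒ 691 is split.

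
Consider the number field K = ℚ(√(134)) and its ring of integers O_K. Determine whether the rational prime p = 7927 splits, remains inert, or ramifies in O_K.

inert — (7927) stays prime in O_K

d = 134 ≡ 2 (mod 4), so O_K = ℤ[√134] and disc(K) = 4d = 536.
7927 ∤ 536, so 7927 is unramified.
Legendre symbol by Euler's criterion: (134/7927) ≡ 134^3963 ≡ 7926 (mod 7927), i.e. (134/7927) = -1.
d is a non-residue mod p, hence 7927 remains inert in O_K.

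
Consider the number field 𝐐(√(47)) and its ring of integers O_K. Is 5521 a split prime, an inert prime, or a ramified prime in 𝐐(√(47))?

inert — (5521) stays prime in O_K

d = 47 ≡ 3 (mod 4), so O_K = ℤ[√47] and disc(K) = 4d = 188.
Since gcd(5521, 188) = 1 the prime 5521 does not ramify.
(47/5521) = 47^2760 mod 5521 = 5520, giving Legendre symbol -1.
Legendre symbol -1 ⇒ 5521 is inert.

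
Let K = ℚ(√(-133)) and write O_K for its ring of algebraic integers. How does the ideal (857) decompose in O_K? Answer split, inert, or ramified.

split — (857) = 𝔭₁𝔭₂ with 𝔭₁ ≠ 𝔭₂

Since -133 ≢ 1 mod 4, the ring of integers is ℤ[√-133] with discriminant 4·(-133) = -532.
Since gcd(857, -532) = 1 the prime 857 does not ramify.
Compute (-133/857) via Euler: 724^((857-1)/2) mod 857 = 1, so (-133/857) = 1.
(-133/857) = 1, so 857 splits.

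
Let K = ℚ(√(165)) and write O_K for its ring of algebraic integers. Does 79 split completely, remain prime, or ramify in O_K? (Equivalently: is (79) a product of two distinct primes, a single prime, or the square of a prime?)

d = 165 ≡ 1 (mod 4), so O_K = ℤ[(1+√165)/2] and disc(K) = d = 165.
79 ∤ 165, so 79 is unramified.
Euler's criterion: 165^39 mod 79 = 78. Thus (165|79) = -1.
(165/79) = -1, so 79 is inert.

inert — (79) stays prime in O_K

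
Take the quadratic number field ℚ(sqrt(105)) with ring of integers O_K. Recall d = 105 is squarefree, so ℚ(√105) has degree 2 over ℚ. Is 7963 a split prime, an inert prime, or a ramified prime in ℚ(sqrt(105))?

7963 remains inert

d = 105 ≡ 1 (mod 4), so O_K = ℤ[(1+√105)/2] and disc(K) = d = 105.
disc(K) = 105 is not divisible by 7963; 7963 is unramified.
Compute (105/7963) via Euler: 105^((7963-1)/2) mod 7963 = 7962, so (105/7963) = -1.
Legendre symbol -1 ⇒ 7963 is inert.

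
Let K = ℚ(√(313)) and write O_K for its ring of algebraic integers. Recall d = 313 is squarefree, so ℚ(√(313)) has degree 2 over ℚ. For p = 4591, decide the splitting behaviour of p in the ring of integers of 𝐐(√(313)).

split — (4591) = 𝔭₁𝔭₂ with 𝔭₁ ≠ 𝔭₂

Since 313 ≡ 1 mod 4, the ring of integers is ℤ[(1+√313)/2] with discriminant 313.
Since gcd(4591, 313) = 1 the prime 4591 does not ramify.
Euler's criterion: 313^2295 mod 4591 = 1. Thus (313|4591) = 1.
d is a quadratic residue mod p, hence 4591 splits in O_K.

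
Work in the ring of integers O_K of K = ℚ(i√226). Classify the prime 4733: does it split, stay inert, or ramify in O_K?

d = -226 ≡ 2 (mod 4), so O_K = ℤ[√-226] and disc(K) = 4d = -904.
disc(K) = -904 is not divisible by 4733; 4733 is unramified.
Euler's criterion: (-226)^2366 mod 4733 = 4732. Thus (-226|4733) = -1.
(-226/4733) = -1, so 4733 is inert.

remains prime (inert)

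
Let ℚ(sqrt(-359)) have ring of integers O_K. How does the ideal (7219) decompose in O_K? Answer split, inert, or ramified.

d = -359 ≡ 1 (mod 4), so O_K = ℤ[(1+√-359)/2] and disc(K) = d = -359.
Since gcd(7219, -359) = 1 the prime 7219 does not ramify.
Euler's criterion: (-359)^3609 mod 7219 = 7218. Thus (-359|7219) = -1.
d is a non-residue mod p, hence 7219 remains inert in O_K.

p is inert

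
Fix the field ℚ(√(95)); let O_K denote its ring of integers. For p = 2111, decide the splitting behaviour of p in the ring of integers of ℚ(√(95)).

p splits

d = 95 ≡ 3 (mod 4), so O_K = ℤ[√95] and disc(K) = 4d = 380.
Since gcd(2111, 380) = 1 the prime 2111 does not ramify.
(95/2111) = 95^1055 mod 2111 = 1, giving Legendre symbol 1.
Legendre symbol 1 ⇒ 2111 is split.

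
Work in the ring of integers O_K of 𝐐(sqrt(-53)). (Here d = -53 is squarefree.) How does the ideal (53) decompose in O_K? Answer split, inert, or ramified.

ramifies in O_K

-53 mod 4 = 3, hence disc K = 4·(-53) = -212 and O_K = ℤ[√-53].
disc(K) = -212 = 53·(-4), so p = 53 is ramified.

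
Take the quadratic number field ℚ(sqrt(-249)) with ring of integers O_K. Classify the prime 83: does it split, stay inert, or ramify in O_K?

d = -249 ≡ 3 (mod 4), so O_K = ℤ[√-249] and disc(K) = 4d = -996.
Ramification test: 83 | -996. The prime 83 ramifies in K.

ramified — (83) = 𝔭²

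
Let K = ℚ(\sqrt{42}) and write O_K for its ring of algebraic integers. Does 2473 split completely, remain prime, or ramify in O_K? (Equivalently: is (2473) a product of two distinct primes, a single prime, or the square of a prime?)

split

d = 42 ≡ 2 (mod 4), so O_K = ℤ[√42] and disc(K) = 4d = 168.
disc(K) = 168 is not divisible by 2473; 2473 is unramified.
Legendre symbol by Euler's criterion: (42/2473) ≡ 42^1236 ≡ 1 (mod 2473), i.e. (42/2473) = 1.
d is a quadratic residue mod p, hence 2473 splits in O_K.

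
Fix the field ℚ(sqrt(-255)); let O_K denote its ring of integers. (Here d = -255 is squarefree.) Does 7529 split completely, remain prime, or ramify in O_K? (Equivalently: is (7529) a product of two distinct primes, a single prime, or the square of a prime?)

remains prime (inert)

d = -255 ≡ 1 (mod 4), so O_K = ℤ[(1+√-255)/2] and disc(K) = d = -255.
disc(K) = -255 is not divisible by 7529; 7529 is unramified.
Legendre symbol by Euler's criterion: (-255/7529) ≡ (-255)^3764 ≡ 7528 (mod 7529), i.e. (-255/7529) = -1.
(-255/7529) = -1, so 7529 is inert.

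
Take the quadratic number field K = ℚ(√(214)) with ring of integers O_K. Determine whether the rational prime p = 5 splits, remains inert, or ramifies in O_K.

split — (5) = 𝔭₁𝔭₂ with 𝔭₁ ≠ 𝔭₂

214 mod 4 = 2, hence disc K = 4·214 = 856 and O_K = ℤ[√214].
Since gcd(5, 856) = 1 the prime 5 does not ramify.
Euler's criterion: 214^2 mod 5 = 1. Thus (214|5) = 1.
d is a quadratic residue mod p, hence 5 splits in O_K.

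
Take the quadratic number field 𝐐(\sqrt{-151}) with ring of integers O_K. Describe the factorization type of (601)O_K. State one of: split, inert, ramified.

-151 mod 4 = 1, hence disc K = -151 and O_K = ℤ[(1+√-151)/2].
disc(K) = -151 is not divisible by 601; 601 is unramified.
Euler's criterion: (-151)^300 mod 601 = 1. Thus (-151|601) = 1.
d is a quadratic residue mod p, hence 601 splits in O_K.

p splits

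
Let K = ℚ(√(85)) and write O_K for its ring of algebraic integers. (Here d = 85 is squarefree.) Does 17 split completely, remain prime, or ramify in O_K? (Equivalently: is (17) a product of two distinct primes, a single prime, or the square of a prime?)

85 mod 4 = 1, hence disc K = 85 and O_K = ℤ[(1+√85)/2].
Ramification test: 17 | 85. The prime 17 ramifies in K.

17 is ramified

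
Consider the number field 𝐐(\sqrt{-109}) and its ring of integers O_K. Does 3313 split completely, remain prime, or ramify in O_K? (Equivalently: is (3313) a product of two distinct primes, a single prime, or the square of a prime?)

-109 mod 4 = 3, hence disc K = 4·(-109) = -436 and O_K = ℤ[√-109].
3313 ∤ -436, so 3313 is unramified.
(-109/3313) = 3204^1656 mod 3313 = 1, giving Legendre symbol 1.
(-109/3313) = 1, so 3313 splits.

splits completely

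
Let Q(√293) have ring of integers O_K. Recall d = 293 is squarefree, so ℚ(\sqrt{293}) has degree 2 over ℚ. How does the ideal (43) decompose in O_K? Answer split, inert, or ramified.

Since 293 ≡ 1 mod 4, the ring of integers is ℤ[(1+√293)/2] with discriminant 293.
disc(K) = 293 is not divisible by 43; 43 is unramified.
Legendre symbol by Euler's criterion: (293/43) ≡ 293^21 ≡ 1 (mod 43), i.e. (293/43) = 1.
(293/43) = 1, so 43 splits.

43 splits in O_K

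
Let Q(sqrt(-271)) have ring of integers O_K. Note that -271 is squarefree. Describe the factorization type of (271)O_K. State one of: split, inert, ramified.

-271 mod 4 = 1, hence disc K = -271 and O_K = ℤ[(1+√-271)/2].
271 divides disc(K) = -271, so 271 ramifies.

271 is ramified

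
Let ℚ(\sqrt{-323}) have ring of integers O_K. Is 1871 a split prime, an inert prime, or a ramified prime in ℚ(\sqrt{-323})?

splits completely

Since -323 ≡ 1 mod 4, the ring of integers is ℤ[(1+√-323)/2] with discriminant -323.
1871 ∤ -323, so 1871 is unramified.
(-323/1871) = 1548^935 mod 1871 = 1, giving Legendre symbol 1.
(-323/1871) = 1, so 1871 splits.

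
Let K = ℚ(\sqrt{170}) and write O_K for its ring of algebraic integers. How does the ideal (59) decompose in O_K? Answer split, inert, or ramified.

d = 170 ≡ 2 (mod 4), so O_K = ℤ[√170] and disc(K) = 4d = 680.
59 ∤ 680, so 59 is unramified.
Compute (170/59) via Euler: 52^((59-1)/2) mod 59 = 58, so (170/59) = -1.
(170/59) = -1, so 59 is inert.

59 remains inert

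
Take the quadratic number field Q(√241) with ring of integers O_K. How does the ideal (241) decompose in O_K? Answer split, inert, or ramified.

ramified — (241) = 𝔭²

241 mod 4 = 1, hence disc K = 241 and O_K = ℤ[(1+√241)/2].
Ramification test: 241 | 241. The prime 241 ramifies in K.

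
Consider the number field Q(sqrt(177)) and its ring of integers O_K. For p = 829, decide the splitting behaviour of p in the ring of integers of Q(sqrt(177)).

Since 177 ≡ 1 mod 4, the ring of integers is ℤ[(1+√177)/2] with discriminant 177.
Since gcd(829, 177) = 1 the prime 829 does not ramify.
(177/829) = 177^414 mod 829 = 1, giving Legendre symbol 1.
(177/829) = 1, so 829 splits.

p splits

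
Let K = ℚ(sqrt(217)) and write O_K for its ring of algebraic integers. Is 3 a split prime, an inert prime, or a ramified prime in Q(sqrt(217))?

217 mod 4 = 1, hence disc K = 217 and O_K = ℤ[(1+√217)/2].
Since gcd(3, 217) = 1 the prime 3 does not ramify.
Euler's criterion: 217^1 mod 3 = 1. Thus (217|3) = 1.
d is a quadratic residue mod p, hence 3 splits in O_K.

3 splits in O_K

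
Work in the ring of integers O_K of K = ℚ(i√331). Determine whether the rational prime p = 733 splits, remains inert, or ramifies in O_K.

p splits

Since -331 ≡ 1 mod 4, the ring of integers is ℤ[(1+√-331)/2] with discriminant -331.
733 ∤ -331, so 733 is unramified.
Euler's criterion: (-331)^366 mod 733 = 1. Thus (-331|733) = 1.
d is a quadratic residue mod p, hence 733 splits in O_K.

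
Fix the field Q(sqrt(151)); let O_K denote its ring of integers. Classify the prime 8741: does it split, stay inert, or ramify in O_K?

Since 151 ≢ 1 mod 4, the ring of integers is ℤ[√151] with discriminant 4·151 = 604.
Since gcd(8741, 604) = 1 the prime 8741 does not ramify.
Legendre symbol by Euler's criterion: (151/8741) ≡ 151^4370 ≡ 8740 (mod 8741), i.e. (151/8741) = -1.
(151/8741) = -1, so 8741 is inert.

inert — (8741) stays prime in O_K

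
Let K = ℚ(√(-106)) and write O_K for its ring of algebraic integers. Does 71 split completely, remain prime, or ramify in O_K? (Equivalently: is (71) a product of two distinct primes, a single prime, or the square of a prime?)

p splits

d = -106 ≡ 2 (mod 4), so O_K = ℤ[√-106] and disc(K) = 4d = -424.
71 ∤ -424, so 71 is unramified.
Compute (-106/71) via Euler: 36^((71-1)/2) mod 71 = 1, so (-106/71) = 1.
d is a quadratic residue mod p, hence 71 splits in O_K.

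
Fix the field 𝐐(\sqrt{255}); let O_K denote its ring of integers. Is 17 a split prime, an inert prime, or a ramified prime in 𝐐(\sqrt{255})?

Since 255 ≢ 1 mod 4, the ring of integers is ℤ[√255] with discriminant 4·255 = 1020.
disc(K) = 1020 = 17·60, so p = 17 is ramified.

ramifies in O_K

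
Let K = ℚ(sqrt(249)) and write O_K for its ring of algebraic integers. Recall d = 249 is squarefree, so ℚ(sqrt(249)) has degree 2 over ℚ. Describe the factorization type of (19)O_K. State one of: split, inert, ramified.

Since 249 ≡ 1 mod 4, the ring of integers is ℤ[(1+√249)/2] with discriminant 249.
disc(K) = 249 is not divisible by 19; 19 is unramified.
Compute (249/19) via Euler: 2^((19-1)/2) mod 19 = 18, so (249/19) = -1.
d is a non-residue mod p, hence 19 remains inert in O_K.

inert — (19) stays prime in O_K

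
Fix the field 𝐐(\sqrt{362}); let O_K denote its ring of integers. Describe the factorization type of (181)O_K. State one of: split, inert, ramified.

362 mod 4 = 2, hence disc K = 4·362 = 1448 and O_K = ℤ[√362].
181 divides disc(K) = 1448, so 181 ramifies.

181 is ramified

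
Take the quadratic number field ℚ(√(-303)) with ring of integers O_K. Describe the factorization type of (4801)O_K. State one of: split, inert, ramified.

d = -303 ≡ 1 (mod 4), so O_K = ℤ[(1+√-303)/2] and disc(K) = d = -303.
Since gcd(4801, -303) = 1 the prime 4801 does not ramify.
Euler's criterion: (-303)^2400 mod 4801 = 1. Thus (-303|4801) = 1.
d is a quadratic residue mod p, hence 4801 splits in O_K.

split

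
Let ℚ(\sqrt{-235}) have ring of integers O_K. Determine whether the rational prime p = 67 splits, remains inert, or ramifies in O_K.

splits completely

d = -235 ≡ 1 (mod 4), so O_K = ℤ[(1+√-235)/2] and disc(K) = d = -235.
Since gcd(67, -235) = 1 the prime 67 does not ramify.
Legendre symbol by Euler's criterion: (-235/67) ≡ (-235)^33 ≡ 1 (mod 67), i.e. (-235/67) = 1.
d is a quadratic residue mod p, hence 67 splits in O_K.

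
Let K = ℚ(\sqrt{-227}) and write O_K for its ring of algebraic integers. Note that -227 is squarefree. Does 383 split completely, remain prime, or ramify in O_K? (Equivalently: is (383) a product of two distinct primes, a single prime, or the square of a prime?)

Since -227 ≡ 1 mod 4, the ring of integers is ℤ[(1+√-227)/2] with discriminant -227.
Since gcd(383, -227) = 1 the prime 383 does not ramify.
Legendre symbol by Euler's criterion: (-227/383) ≡ (-227)^191 ≡ 382 (mod 383), i.e. (-227/383) = -1.
(-227/383) = -1, so 383 is inert.

p is inert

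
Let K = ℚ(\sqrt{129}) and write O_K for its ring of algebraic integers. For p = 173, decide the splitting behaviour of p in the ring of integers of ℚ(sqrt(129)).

129 mod 4 = 1, hence disc K = 129 and O_K = ℤ[(1+√129)/2].
disc(K) = 129 is not divisible by 173; 173 is unramified.
Legendre symbol by Euler's criterion: (129/173) ≡ 129^86 ≡ 172 (mod 173), i.e. (129/173) = -1.
(129/173) = -1, so 173 is inert.

inert — (173) stays prime in O_K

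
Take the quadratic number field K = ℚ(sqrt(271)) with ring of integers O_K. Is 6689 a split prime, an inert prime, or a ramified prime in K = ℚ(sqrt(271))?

Since 271 ≢ 1 mod 4, the ring of integers is ℤ[√271] with discriminant 4·271 = 1084.
disc(K) = 1084 is not divisible by 6689; 6689 is unramified.
Compute (271/6689) via Euler: 271^((6689-1)/2) mod 6689 = 1, so (271/6689) = 1.
Legendre symbol 1 ⇒ 6689 is split.

p splits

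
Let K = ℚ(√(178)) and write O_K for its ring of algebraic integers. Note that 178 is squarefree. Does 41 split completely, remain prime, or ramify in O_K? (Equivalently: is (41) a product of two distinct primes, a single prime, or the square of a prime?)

178 mod 4 = 2, hence disc K = 4·178 = 712 and O_K = ℤ[√178].
41 ∤ 712, so 41 is unramified.
Euler's criterion: 178^20 mod 41 = 40. Thus (178|41) = -1.
d is a non-residue mod p, hence 41 remains inert in O_K.

41 remains inert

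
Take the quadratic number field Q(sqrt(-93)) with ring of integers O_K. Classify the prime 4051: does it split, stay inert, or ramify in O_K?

Since -93 ≢ 1 mod 4, the ring of integers is ℤ[√-93] with discriminant 4·(-93) = -372.
disc(K) = -372 is not divisible by 4051; 4051 is unramified.
Compute (-93/4051) via Euler: 3958^((4051-1)/2) mod 4051 = 1, so (-93/4051) = 1.
d is a quadratic residue mod p, hence 4051 splits in O_K.

split — (4051) = 𝔭₁𝔭₂ with 𝔭₁ ≠ 𝔭₂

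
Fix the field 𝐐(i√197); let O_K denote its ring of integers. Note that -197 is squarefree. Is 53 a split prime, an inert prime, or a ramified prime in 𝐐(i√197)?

p splits

-197 mod 4 = 3, hence disc K = 4·(-197) = -788 and O_K = ℤ[√-197].
Since gcd(53, -788) = 1 the prime 53 does not ramify.
Euler's criterion: (-197)^26 mod 53 = 1. Thus (-197|53) = 1.
d is a quadratic residue mod p, hence 53 splits in O_K.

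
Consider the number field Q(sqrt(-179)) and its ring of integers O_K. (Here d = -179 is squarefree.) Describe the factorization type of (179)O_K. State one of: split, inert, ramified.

d = -179 ≡ 1 (mod 4), so O_K = ℤ[(1+√-179)/2] and disc(K) = d = -179.
disc(K) = -179 = 179·(-1), so p = 179 is ramified.

ramifies in O_K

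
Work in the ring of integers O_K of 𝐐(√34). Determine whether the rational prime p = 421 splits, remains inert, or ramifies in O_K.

Since 34 ≢ 1 mod 4, the ring of integers is ℤ[√34] with discriminant 4·34 = 136.
Since gcd(421, 136) = 1 the prime 421 does not ramify.
Compute (34/421) via Euler: 34^((421-1)/2) mod 421 = 420, so (34/421) = -1.
d is a non-residue mod p, hence 421 remains inert in O_K.

remains prime (inert)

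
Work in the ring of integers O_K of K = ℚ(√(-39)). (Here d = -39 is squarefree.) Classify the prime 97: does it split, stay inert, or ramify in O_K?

inert

-39 mod 4 = 1, hence disc K = -39 and O_K = ℤ[(1+√-39)/2].
disc(K) = -39 is not divisible by 97; 97 is unramified.
Compute (-39/97) via Euler: 58^((97-1)/2) mod 97 = 96, so (-39/97) = -1.
(-39/97) = -1, so 97 is inert.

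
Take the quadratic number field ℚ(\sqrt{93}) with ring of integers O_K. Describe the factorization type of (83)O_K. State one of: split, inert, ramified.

split

Since 93 ≡ 1 mod 4, the ring of integers is ℤ[(1+√93)/2] with discriminant 93.
disc(K) = 93 is not divisible by 83; 83 is unramified.
(93/83) = 10^41 mod 83 = 1, giving Legendre symbol 1.
d is a quadratic residue mod p, hence 83 splits in O_K.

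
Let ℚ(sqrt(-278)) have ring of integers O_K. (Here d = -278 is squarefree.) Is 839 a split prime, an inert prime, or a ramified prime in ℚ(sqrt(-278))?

splits completely

-278 mod 4 = 2, hence disc K = 4·(-278) = -1112 and O_K = ℤ[√-278].
disc(K) = -1112 is not divisible by 839; 839 is unramified.
(-278/839) = 561^419 mod 839 = 1, giving Legendre symbol 1.
Legendre symbol 1 ⇒ 839 is split.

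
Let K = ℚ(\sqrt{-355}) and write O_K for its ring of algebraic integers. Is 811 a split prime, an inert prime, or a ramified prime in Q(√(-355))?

split

-355 mod 4 = 1, hence disc K = -355 and O_K = ℤ[(1+√-355)/2].
disc(K) = -355 is not divisible by 811; 811 is unramified.
(-355/811) = 456^405 mod 811 = 1, giving Legendre symbol 1.
(-355/811) = 1, so 811 splits.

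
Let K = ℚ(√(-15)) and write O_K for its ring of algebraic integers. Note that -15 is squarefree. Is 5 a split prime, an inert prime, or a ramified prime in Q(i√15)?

d = -15 ≡ 1 (mod 4), so O_K = ℤ[(1+√-15)/2] and disc(K) = d = -15.
Ramification test: 5 | -15. The prime 5 ramifies in K.

ramifies in O_K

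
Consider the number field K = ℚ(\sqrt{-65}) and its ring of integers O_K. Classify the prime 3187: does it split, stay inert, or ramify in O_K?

inert

-65 mod 4 = 3, hence disc K = 4·(-65) = -260 and O_K = ℤ[√-65].
Since gcd(3187, -260) = 1 the prime 3187 does not ramify.
Euler's criterion: (-65)^1593 mod 3187 = 3186. Thus (-65|3187) = -1.
(-65/3187) = -1, so 3187 is inert.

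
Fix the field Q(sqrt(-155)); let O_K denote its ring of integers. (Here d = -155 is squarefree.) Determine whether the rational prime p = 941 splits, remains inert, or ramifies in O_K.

-155 mod 4 = 1, hence disc K = -155 and O_K = ℤ[(1+√-155)/2].
Since gcd(941, -155) = 1 the prime 941 does not ramify.
(-155/941) = 786^470 mod 941 = 940, giving Legendre symbol -1.
Legendre symbol -1 ⇒ 941 is inert.

inert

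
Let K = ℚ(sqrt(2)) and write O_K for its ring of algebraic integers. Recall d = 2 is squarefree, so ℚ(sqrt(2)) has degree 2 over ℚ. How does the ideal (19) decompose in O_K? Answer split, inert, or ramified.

d = 2 ≡ 2 (mod 4), so O_K = ℤ[√2] and disc(K) = 4d = 8.
Since gcd(19, 8) = 1 the prime 19 does not ramify.
(2/19) = 2^9 mod 19 = 18, giving Legendre symbol -1.
(2/19) = -1, so 19 is inert.

19 remains inert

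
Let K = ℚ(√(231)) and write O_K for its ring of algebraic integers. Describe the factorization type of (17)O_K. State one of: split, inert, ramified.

p is inert

231 mod 4 = 3, hence disc K = 4·231 = 924 and O_K = ℤ[√231].
17 ∤ 924, so 17 is unramified.
Euler's criterion: 231^8 mod 17 = 16. Thus (231|17) = -1.
Legendre symbol -1 ⇒ 17 is inert.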